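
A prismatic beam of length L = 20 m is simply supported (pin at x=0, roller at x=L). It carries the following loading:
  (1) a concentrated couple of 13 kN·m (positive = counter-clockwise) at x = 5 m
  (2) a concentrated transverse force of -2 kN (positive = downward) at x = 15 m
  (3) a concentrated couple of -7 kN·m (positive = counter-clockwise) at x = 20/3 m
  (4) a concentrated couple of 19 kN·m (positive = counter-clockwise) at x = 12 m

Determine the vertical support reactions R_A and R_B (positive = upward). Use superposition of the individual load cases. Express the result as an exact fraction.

R_A = 3/4 kN, R_B = -11/4 kN

Load 1 — applied couple M₀=13 kN·m at a=5 m (b=L-a=15):
  R_A = M₀/L = 13/20 kN
  R_B = -M₀/L = -13/20 kN
Load 2 — point force P=-2 kN at a=15 m (b=L-a=5):
  R_A = Pb/L = (-2)·5/20 = -1/2 kN
  R_B = Pa/L = (-2)·15/20 = -3/2 kN
Load 3 — applied couple M₀=-7 kN·m at a=20/3 m (b=L-a=40/3):
  R_A = M₀/L = (-7)/20 = -7/20 kN
  R_B = -M₀/L = -(-7)/20 = 7/20 kN
Load 4 — applied couple M₀=19 kN·m at a=12 m (b=L-a=8):
  R_A = M₀/L = 19/20 kN
  R_B = -M₀/L = -19/20 kN
Superposition: R_A = 3/4 kN, R_B = -11/4 kN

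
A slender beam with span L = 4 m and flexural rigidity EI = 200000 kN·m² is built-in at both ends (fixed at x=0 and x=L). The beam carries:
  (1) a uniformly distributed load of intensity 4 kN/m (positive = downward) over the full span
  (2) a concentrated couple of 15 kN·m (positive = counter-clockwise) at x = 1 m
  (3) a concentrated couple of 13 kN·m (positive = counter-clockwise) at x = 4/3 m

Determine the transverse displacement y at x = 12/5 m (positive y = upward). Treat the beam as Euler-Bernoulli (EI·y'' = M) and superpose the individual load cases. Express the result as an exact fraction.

y(12/5) = 9143/562500000 m

Load 1 — uniform load w=4 kN/m over full span:
  y_1 = -wx²(L-x)²/(24EI) = -4·(12/5)²·(4-(12/5))²/(24·200000) = -24/1953125 m
Load 2 — applied couple M₀=15 kN·m at a=1 m (b=L-a=3):
  y_2 = (R_Ax³/6 - M_Ax²/2 - M₀(x-a)²/2)/EI  [x>a] with R_A=135/32, M_A=-45/16 = ((135/32)·(12/5)³/6 - (-45/16)·(12/5)²/2 - 15·((12/5)-1)²/2)/200000 = 39/2500000 m
Load 3 — applied couple M₀=13 kN·m at a=4/3 m (b=L-a=8/3):
  y_3 = (R_Ax³/6 - M_Ax²/2 - M₀(x-a)²/2)/EI  [x>a] with R_A=13/3, M_A=0 = ((13/3)·(12/5)³/6 - 0·(12/5)²/2 - 13·((12/5)-(4/3))²/2)/200000 = 91/7031250 m
Superposition: y = Σ y_i = 9143/562500000 m ≈ 0.000016 m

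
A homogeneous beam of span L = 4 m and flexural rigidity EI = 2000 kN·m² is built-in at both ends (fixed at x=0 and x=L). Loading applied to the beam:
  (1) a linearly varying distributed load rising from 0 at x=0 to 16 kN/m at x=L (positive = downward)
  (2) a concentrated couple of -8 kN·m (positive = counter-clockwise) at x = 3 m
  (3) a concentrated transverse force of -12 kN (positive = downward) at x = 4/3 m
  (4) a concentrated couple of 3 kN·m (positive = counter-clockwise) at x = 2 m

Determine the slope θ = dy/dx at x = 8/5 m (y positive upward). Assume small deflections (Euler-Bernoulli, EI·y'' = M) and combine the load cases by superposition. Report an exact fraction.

Load 1 — triangular load w₀=16 kN/m (0→w₀ over full span):
  θ_1 = -w₀(2x(L-x)(L-2x)(x+2L)+x²(L-x)²)/(120LEI) = -16·(2·(8/5)·(4-(8/5))·(4-2·(8/5))·((8/5)+2·4)+(8/5)²·(4-(8/5))²)/(120·4·2000) = -96/78125 rad
Load 2 — applied couple M₀=-8 kN·m at a=3 m (b=L-a=1):
  θ_2 = (R_Ax²/2 - M_Ax)/EI  [x≤a] with R_A=-9/4, M_A=-5/2 = ((-9/4)·(8/5)²/2 - (-5/2)·(8/5))/2000 = 7/12500 rad
Load 3 — point force P=-12 kN at a=4/3 m (b=L-a=8/3):
  θ_3 = Pa²(L-x)(2bL-(3b+a)(L-x))/(2L³EI)  [x>a] = (-12)·(4/3)²·(4-(8/5))·(2·(8/3)·4-(3·(8/3)+(4/3))·(4-(8/5)))/(2·4³·2000) = 2/9375 rad
Load 4 — applied couple M₀=3 kN·m at a=2 m (b=L-a=2):
  θ_4 = (R_Ax²/2 - M_Ax)/EI  [x≤a] with R_A=9/8, M_A=3/4 = ((9/8)·(8/5)²/2 - (3/4)·(8/5))/2000 = 3/25000 rad
Superposition: θ = Σ θ_i = -629/1875000 rad ≈ -0.000335 rad

θ(8/5) = -629/1875000 rad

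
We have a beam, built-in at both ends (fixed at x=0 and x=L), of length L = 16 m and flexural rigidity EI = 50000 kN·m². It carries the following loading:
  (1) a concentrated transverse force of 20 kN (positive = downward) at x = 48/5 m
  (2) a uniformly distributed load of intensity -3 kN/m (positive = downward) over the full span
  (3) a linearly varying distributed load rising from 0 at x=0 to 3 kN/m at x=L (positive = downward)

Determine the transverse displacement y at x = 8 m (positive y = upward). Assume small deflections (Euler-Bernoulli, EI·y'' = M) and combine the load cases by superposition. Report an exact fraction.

Load 1 — point force P=20 kN at a=48/5 m (b=L-a=32/5):
  y_1 = -Pb²x²(3aL-(3a+b)x)/(6L³EI)  [x≤a] = -20·(32/5)²·8²·(3·(48/5)·16-(3·(48/5)+(32/5))·8)/(6·16³·50000) = -1792/234375 m
Load 2 — uniform load w=-3 kN/m over full span:
  y_2 = -wx²(L-x)²/(24EI) = -(-3)·8²·(16-8)²/(24·50000) = 32/3125 m
Load 3 — triangular load w₀=3 kN/m (0→w₀ over full span):
  y_3 = -w₀x²(L-x)²(x+2L)/(120LEI) = -3·8²·(16-8)²·(8+2·16)/(120·16·50000) = -16/3125 m
Superposition: y = Σ y_i = -592/234375 m ≈ -0.002526 m

y(8) = -592/234375 m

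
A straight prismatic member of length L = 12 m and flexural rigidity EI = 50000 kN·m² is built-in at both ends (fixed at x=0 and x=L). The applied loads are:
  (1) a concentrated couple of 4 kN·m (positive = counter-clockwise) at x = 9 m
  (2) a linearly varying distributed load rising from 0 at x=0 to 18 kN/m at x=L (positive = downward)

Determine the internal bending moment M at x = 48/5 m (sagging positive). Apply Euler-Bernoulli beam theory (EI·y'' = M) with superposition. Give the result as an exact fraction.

Load 1 — applied couple M₀=4 kN·m at a=9 m (b=L-a=3):
  M_1 = R_Ax - M_A - M₀  [x>a] with R_A=3/8, M_A=5/4 = (3/8)·(48/5) - (5/4) - 4 = -33/20 kN·m
Load 2 — triangular load w₀=18 kN/m (0→w₀ over full span):
  M_2 = 3w₀Lx/20 - w₀L²/30 - w₀x³/(6L) = 3·18·12·(48/5)/20 - 18·12²/30 - 18·(48/5)³/(6·12) = 432/125 kN·m
Superposition: M = Σ M_i = 903/500 kN·m ≈ 1.806000 kN·m

M(48/5) = 903/500 kN·m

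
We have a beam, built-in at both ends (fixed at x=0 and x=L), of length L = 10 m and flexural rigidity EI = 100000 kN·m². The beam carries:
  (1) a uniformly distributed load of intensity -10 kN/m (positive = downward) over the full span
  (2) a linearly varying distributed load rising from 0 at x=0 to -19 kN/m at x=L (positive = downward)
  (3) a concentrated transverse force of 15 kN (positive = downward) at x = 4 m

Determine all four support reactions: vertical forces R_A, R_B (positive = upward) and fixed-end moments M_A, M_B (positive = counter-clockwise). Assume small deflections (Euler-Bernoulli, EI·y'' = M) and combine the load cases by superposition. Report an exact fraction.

Load 1 — uniform load w=-10 kN/m over full span:
  R_A = wL/2 = (-10)·10/2 = -50 kN
  M_A = wL²/12 = (-10)·10²/12 = -250/3 kN·m
  R_B = wL/2 = (-10)·10/2 = -50 kN
  M_B = -wL²/12 = -(-10)·10²/12 = 250/3 kN·m
Load 2 — triangular load w₀=-19 kN/m (0→w₀ over full span):
  R_A = 3w₀L/20 = 3·(-19)·10/20 = -57/2 kN
  M_A = w₀L²/30 = (-19)·10²/30 = -190/3 kN·m
  R_B = 7w₀L/20 = 7·(-19)·10/20 = -133/2 kN
  M_B = -w₀L²/20 = -(-19)·10²/20 = 95 kN·m
Load 3 — point force P=15 kN at a=4 m (b=L-a=6):
  R_A = Pb²(3a+b)/L³ = 15·6²·(3·4+6)/10³ = 243/25 kN
  M_A = Pab²/L² = 15·4·6²/10² = 108/5 kN·m
  R_B = Pa²(a+3b)/L³ = 15·4²·(4+3·6)/10³ = 132/25 kN
  M_B = -Pa²b/L² = -15·4²·6/10² = -72/5 kN·m
Superposition: R_A = -3439/50 kN, M_A = -1876/15 kN·m, R_B = -5561/50 kN, M_B = 2459/15 kN·m

R_A = -3439/50 kN, M_A = -1876/15 kN·m, R_B = -5561/50 kN, M_B = 2459/15 kN·m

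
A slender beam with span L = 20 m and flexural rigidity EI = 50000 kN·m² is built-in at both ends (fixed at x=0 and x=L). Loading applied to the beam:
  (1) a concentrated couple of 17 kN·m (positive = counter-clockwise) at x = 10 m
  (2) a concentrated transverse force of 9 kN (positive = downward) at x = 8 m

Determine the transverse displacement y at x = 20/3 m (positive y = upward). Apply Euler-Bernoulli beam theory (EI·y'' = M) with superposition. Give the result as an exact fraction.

y(20/3) = -4313/675000 m

Load 1 — applied couple M₀=17 kN·m at a=10 m (b=L-a=10):
  y_1 = (R_Ax³/6 - M_Ax²/2)/EI  [x≤a] with R_A=51/40, M_A=17/4 = ((51/40)·(20/3)³/6 - (17/4)·(20/3)²/2)/50000 = -17/27000 m
Load 2 — point force P=9 kN at a=8 m (b=L-a=12):
  y_2 = -Pb²x²(3aL-(3a+b)x)/(6L³EI)  [x≤a] = -9·12²·(20/3)²·(3·8·20-(3·8+12)·(20/3))/(6·20³·50000) = -18/3125 m
Superposition: y = Σ y_i = -4313/675000 m ≈ -0.006390 m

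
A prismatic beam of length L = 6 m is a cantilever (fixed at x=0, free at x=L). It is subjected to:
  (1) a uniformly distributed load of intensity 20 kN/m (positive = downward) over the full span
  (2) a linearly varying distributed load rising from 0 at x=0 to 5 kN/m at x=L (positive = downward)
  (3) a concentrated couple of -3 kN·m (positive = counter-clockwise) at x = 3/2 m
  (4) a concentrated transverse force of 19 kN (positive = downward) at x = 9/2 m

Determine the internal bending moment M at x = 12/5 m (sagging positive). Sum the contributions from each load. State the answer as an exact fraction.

M(12/5) = -9771/50 kN·m

Load 1 — uniform load w=20 kN/m over full span:
  M_1 = -w(L-x)²/2 = -20·(6-(12/5))²/2 = -648/5 kN·m
Load 2 — triangular load w₀=5 kN/m (0→w₀ over full span):
  M_2 = w₀Lx/2 - w₀L²/3 - w₀x³/(6L) = 5·6·(12/5)/2 - 5·6²/3 - 5·(12/5)³/(6·6) = -648/25 kN·m
Load 3 — applied couple M₀=-3 kN·m at a=3/2 m (b=L-a=9/2):
  M_3 = 0  [x>a] = 0 kN·m
Load 4 — point force P=19 kN at a=9/2 m (b=L-a=3/2):
  M_4 = -P(a-x)  [x≤a] = -19·((9/2)-(12/5)) = -399/10 kN·m
Superposition: M = Σ M_i = -9771/50 kN·m ≈ -195.420000 kN·m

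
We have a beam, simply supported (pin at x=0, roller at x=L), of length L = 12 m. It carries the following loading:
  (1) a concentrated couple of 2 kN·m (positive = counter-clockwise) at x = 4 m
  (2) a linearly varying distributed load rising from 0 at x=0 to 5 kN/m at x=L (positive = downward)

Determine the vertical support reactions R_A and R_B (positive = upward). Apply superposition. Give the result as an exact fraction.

R_A = 61/6 kN, R_B = 119/6 kN

Load 1 — applied couple M₀=2 kN·m at a=4 m (b=L-a=8):
  R_A = M₀/L = 2/12 = 1/6 kN
  R_B = -M₀/L = -2/12 = -1/6 kN
Load 2 — triangular load w₀=5 kN/m (0→w₀ over full span):
  R_A = w₀L/6 = 5·12/6 = 10 kN
  R_B = w₀L/3 = 5·12/3 = 20 kN
Superposition: R_A = 61/6 kN, R_B = 119/6 kN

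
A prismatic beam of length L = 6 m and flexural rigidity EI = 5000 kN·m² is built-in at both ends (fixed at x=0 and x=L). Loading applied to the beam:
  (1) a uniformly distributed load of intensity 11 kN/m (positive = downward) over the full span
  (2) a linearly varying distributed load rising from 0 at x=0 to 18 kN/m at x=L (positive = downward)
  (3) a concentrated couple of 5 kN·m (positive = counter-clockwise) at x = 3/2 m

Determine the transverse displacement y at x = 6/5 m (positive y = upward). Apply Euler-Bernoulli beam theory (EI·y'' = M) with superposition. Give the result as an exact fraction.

Load 1 — uniform load w=11 kN/m over full span:
  y_1 = -wx²(L-x)²/(24EI) = -11·(6/5)²·(6-(6/5))²/(24·5000) = -1188/390625 m
Load 2 — triangular load w₀=18 kN/m (0→w₀ over full span):
  y_2 = -w₀x²(L-x)²(x+2L)/(120LEI) = -18·(6/5)²·(6-(6/5))²·((6/5)+2·6)/(120·6·5000) = -21384/9765625 m
Load 3 — applied couple M₀=5 kN·m at a=3/2 m (b=L-a=9/2):
  y_3 = (R_Ax³/6 - M_Ax²/2)/EI  [x≤a] with R_A=15/16, M_A=-15/16 = ((15/16)·(6/5)³/6 - (-15/16)·(6/5)²/2)/5000 = 189/1000000 m
Superposition: y = Σ y_i = -3151251/625000000 m ≈ -0.005042 m

y(6/5) = -3151251/625000000 m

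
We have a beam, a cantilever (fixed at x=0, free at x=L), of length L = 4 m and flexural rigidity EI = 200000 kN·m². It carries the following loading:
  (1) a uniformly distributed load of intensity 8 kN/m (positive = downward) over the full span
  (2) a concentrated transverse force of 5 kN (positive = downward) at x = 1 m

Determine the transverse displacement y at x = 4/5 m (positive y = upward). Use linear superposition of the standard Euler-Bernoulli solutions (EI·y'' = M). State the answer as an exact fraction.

y(4/5) = -1489/15625000 m

Load 1 — uniform load w=8 kN/m over full span:
  y_1 = -wx²(x²-4Lx+6L²)/(24EI) = -8·(4/5)²·((4/5)²-4·4·(4/5)+6·4²)/(24·200000) = -524/5859375 m
Load 2 — point force P=5 kN at a=1 m (b=L-a=3):
  y_2 = -Px²(3a-x)/(6EI)  [x≤a] = -5·(4/5)²·(3·1-(4/5))/(6·200000) = -11/1875000 m
Superposition: y = Σ y_i = -1489/15625000 m ≈ -0.000095 m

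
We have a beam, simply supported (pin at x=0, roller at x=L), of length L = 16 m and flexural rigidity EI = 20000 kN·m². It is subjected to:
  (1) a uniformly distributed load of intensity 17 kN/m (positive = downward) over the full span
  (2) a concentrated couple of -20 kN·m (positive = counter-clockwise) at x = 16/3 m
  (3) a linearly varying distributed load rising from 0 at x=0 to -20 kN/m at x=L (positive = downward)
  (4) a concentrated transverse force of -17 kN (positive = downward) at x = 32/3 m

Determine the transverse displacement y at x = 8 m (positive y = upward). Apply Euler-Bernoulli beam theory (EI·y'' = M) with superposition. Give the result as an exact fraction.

Load 1 — uniform load w=17 kN/m over full span:
  y_1 = -wx(L³-2Lx²+x³)/(24EI) = -17·8·(16³-2·16·8²+8³)/(24·20000) = -272/375 m
Load 2 — applied couple M₀=-20 kN·m at a=16/3 m (b=L-a=32/3):
  y_2 = (M₀x³/(6L)-M₀(x-a)²/2+C₁x)/EI  [x>a] with C₁=M₀(3b²-L²)/(6L)=-160/9 = ((-20)·8³/(6·16)-(-20)·(8-(16/3))²/2+(-160/9)·8)/20000 = -2/225 m
Load 3 — triangular load w₀=-20 kN/m (0→w₀ over full span):
  y_3 = -w₀x(7L⁴-10L²x²+3x⁴)/(360LEI) = -(-20)·8·(7·16⁴-10·16²·8²+3·8⁴)/(360·16·20000) = 32/75 m
Load 4 — point force P=-17 kN at a=32/3 m (b=L-a=16/3):
  y_4 = -Pbx(L²-b²-x²)/(6LEI)  [x≤a] = -(-17)·(16/3)·8·(16²-(16/3)²-8²)/(6·16·20000) = 3128/50625 m
Superposition: y = Σ y_i = -12442/50625 m ≈ -0.245768 m

y(8) = -12442/50625 m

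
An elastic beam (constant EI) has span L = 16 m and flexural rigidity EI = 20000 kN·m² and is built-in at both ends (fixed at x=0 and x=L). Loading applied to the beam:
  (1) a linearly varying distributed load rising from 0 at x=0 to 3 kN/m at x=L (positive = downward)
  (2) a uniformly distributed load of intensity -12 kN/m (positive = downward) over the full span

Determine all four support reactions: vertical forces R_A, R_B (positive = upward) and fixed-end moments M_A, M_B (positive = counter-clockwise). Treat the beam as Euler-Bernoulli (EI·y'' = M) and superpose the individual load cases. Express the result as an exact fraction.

R_A = -444/5 kN, M_A = -1152/5 kN·m, R_B = -396/5 kN, M_B = 1088/5 kN·m

Load 1 — triangular load w₀=3 kN/m (0→w₀ over full span):
  R_A = 3w₀L/20 = 3·3·16/20 = 36/5 kN
  M_A = w₀L²/30 = 3·16²/30 = 128/5 kN·m
  R_B = 7w₀L/20 = 7·3·16/20 = 84/5 kN
  M_B = -w₀L²/20 = -3·16²/20 = -192/5 kN·m
Load 2 — uniform load w=-12 kN/m over full span:
  R_A = wL/2 = (-12)·16/2 = -96 kN
  M_A = wL²/12 = (-12)·16²/12 = -256 kN·m
  R_B = wL/2 = (-12)·16/2 = -96 kN
  M_B = -wL²/12 = -(-12)·16²/12 = 256 kN·m
Superposition: R_A = -444/5 kN, M_A = -1152/5 kN·m, R_B = -396/5 kN, M_B = 1088/5 kN·m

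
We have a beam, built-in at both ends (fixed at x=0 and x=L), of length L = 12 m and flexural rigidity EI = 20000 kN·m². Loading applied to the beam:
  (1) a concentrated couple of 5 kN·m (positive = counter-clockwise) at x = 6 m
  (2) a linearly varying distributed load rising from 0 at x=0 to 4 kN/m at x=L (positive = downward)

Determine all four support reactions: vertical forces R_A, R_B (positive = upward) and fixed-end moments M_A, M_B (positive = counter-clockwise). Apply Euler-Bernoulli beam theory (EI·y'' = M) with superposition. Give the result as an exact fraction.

Load 1 — applied couple M₀=5 kN·m at a=6 m (b=L-a=6):
  R_A = 6M₀ab/L³ = 6·5·6·6/12³ = 5/8 kN
  M_A = M₀b(2a-b)/L² = 5·6·(2·6-6)/12² = 5/4 kN·m
  R_B = -6M₀ab/L³ = -6·5·6·6/12³ = -5/8 kN
  M_B = M₀a(2b-a)/L² = 5·6·(2·6-6)/12² = 5/4 kN·m
Load 2 — triangular load w₀=4 kN/m (0→w₀ over full span):
  R_A = 3w₀L/20 = 3·4·12/20 = 36/5 kN
  M_A = w₀L²/30 = 4·12²/30 = 96/5 kN·m
  R_B = 7w₀L/20 = 7·4·12/20 = 84/5 kN
  M_B = -w₀L²/20 = -4·12²/20 = -144/5 kN·m
Superposition: R_A = 313/40 kN, M_A = 409/20 kN·m, R_B = 647/40 kN, M_B = -551/20 kN·m

R_A = 313/40 kN, M_A = 409/20 kN·m, R_B = 647/40 kN, M_B = -551/20 kN·m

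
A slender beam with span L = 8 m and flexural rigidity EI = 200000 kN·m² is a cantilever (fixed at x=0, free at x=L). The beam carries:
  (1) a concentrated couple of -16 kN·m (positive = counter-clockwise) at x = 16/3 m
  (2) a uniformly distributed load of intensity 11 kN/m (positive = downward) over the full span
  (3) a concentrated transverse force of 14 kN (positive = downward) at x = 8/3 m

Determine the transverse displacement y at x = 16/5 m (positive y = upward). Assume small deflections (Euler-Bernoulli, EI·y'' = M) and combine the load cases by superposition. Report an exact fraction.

y(16/5) = -1239256/158203125 m

Load 1 — applied couple M₀=-16 kN·m at a=16/3 m (b=L-a=8/3):
  y_1 = M₀x²/(2EI)  [x≤a] = (-16)·(16/5)²/(2·200000) = -32/78125 m
Load 2 — uniform load w=11 kN/m over full span:
  y_2 = -wx²(x²-4Lx+6L²)/(24EI) = -11·(16/5)²·((16/5)²-4·8·(16/5)+6·8²)/(24·200000) = -13376/1953125 m
Load 3 — point force P=14 kN at a=8/3 m (b=L-a=16/3):
  y_3 = -Pa²(3x-a)/(6EI)  [x>a] = -14·(8/3)²·(3·(16/5)-(8/3))/(6·200000) = -728/1265625 m
Superposition: y = Σ y_i = -1239256/158203125 m ≈ -0.007833 m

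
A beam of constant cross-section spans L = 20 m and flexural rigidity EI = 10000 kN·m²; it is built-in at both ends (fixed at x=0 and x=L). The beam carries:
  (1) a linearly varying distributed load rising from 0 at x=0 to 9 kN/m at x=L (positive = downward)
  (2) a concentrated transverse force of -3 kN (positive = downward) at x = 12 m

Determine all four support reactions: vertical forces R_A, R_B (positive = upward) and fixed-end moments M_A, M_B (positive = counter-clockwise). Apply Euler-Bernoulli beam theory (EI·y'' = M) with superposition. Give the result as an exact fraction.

Load 1 — triangular load w₀=9 kN/m (0→w₀ over full span):
  R_A = 3w₀L/20 = 3·9·20/20 = 27 kN
  M_A = w₀L²/30 = 9·20²/30 = 120 kN·m
  R_B = 7w₀L/20 = 7·9·20/20 = 63 kN
  M_B = -w₀L²/20 = -9·20²/20 = -180 kN·m
Load 2 — point force P=-3 kN at a=12 m (b=L-a=8):
  R_A = Pb²(3a+b)/L³ = (-3)·8²·(3·12+8)/20³ = -132/125 kN
  M_A = Pab²/L² = (-3)·12·8²/20² = -144/25 kN·m
  R_B = Pa²(a+3b)/L³ = (-3)·12²·(12+3·8)/20³ = -243/125 kN
  M_B = -Pa²b/L² = -(-3)·12²·8/20² = 216/25 kN·m
Superposition: R_A = 3243/125 kN, M_A = 2856/25 kN·m, R_B = 7632/125 kN, M_B = -4284/25 kN·m

R_A = 3243/125 kN, M_A = 2856/25 kN·m, R_B = 7632/125 kN, M_B = -4284/25 kN·m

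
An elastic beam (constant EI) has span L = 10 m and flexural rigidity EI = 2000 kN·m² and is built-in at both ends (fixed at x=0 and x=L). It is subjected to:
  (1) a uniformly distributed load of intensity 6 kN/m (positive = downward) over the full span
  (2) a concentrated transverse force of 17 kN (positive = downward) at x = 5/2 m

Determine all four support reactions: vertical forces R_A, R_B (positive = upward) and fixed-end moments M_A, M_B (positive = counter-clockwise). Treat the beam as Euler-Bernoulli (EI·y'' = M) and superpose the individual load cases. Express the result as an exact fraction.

Load 1 — uniform load w=6 kN/m over full span:
  R_A = wL/2 = 6·10/2 = 30 kN
  M_A = wL²/12 = 6·10²/12 = 50 kN·m
  R_B = wL/2 = 6·10/2 = 30 kN
  M_B = -wL²/12 = -6·10²/12 = -50 kN·m
Load 2 — point force P=17 kN at a=5/2 m (b=L-a=15/2):
  R_A = Pb²(3a+b)/L³ = 17·(15/2)²·(3·(5/2)+(15/2))/10³ = 459/32 kN
  M_A = Pab²/L² = 17·(5/2)·(15/2)²/10² = 765/32 kN·m
  R_B = Pa²(a+3b)/L³ = 17·(5/2)²·((5/2)+3·(15/2))/10³ = 85/32 kN
  M_B = -Pa²b/L² = -17·(5/2)²·(15/2)/10² = -255/32 kN·m
Superposition: R_A = 1419/32 kN, M_A = 2365/32 kN·m, R_B = 1045/32 kN, M_B = -1855/32 kN·m

R_A = 1419/32 kN, M_A = 2365/32 kN·m, R_B = 1045/32 kN, M_B = -1855/32 kN·m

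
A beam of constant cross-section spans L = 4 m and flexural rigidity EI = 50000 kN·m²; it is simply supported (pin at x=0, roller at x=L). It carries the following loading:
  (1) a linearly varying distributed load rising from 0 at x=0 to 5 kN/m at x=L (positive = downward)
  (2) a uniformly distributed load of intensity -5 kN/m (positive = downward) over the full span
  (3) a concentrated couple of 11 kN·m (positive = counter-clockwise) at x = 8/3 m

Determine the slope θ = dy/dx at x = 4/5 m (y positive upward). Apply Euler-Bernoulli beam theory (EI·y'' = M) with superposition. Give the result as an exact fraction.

Load 1 — triangular load w₀=5 kN/m (0→w₀ over full span):
  θ_1 = -w₀(7L⁴-30L²x²+15x⁴)/(360LEI) = -5·(7·4⁴-30·4²·(4/5)²+15·(4/5)⁴)/(360·4·50000) = -364/3515625 rad
Load 2 — uniform load w=-5 kN/m over full span:
  θ_2 = -w(L³-6Lx²+4x³)/(24EI) = -(-5)·(4³-6·4·(4/5)²+4·(4/5)³)/(24·50000) = 33/156250 rad
Load 3 — applied couple M₀=11 kN·m at a=8/3 m (b=L-a=4/3):
  θ_3 = (M₀x²/(2L)+C₁)/EI  [x≤a] with C₁=M₀(3b²-L²)/(6L)=-44/9 = (11·(4/5)²/(2·4)+(-44/9))/50000 = -451/5625000 rad
Superposition: θ = Σ θ_i = 773/28125000 rad ≈ 0.000027 rad

θ(4/5) = 773/28125000 rad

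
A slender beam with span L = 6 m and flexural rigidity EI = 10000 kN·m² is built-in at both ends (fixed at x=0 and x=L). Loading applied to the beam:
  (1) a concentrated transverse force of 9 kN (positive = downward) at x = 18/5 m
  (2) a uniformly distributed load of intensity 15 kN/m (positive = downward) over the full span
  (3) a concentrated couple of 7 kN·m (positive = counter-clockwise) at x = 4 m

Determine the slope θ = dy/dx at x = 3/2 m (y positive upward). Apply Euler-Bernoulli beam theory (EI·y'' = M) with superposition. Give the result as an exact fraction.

θ(3/2) = -62549/20000000 rad

Load 1 — point force P=9 kN at a=18/5 m (b=L-a=12/5):
  θ_1 = -Pb²x(2aL-(3a+b)x)/(2L³EI)  [x≤a] = -9·(12/5)²·(3/2)·(2·(18/5)·6-(3·(18/5)+(12/5))·(3/2))/(2·6³·10000) = -1053/2500000 rad
Load 2 — uniform load w=15 kN/m over full span:
  θ_2 = -wx(L-x)(L-2x)/(12EI) = -15·(3/2)·(6-(3/2))·(6-2·(3/2))/(12·10000) = -81/32000 rad
Load 3 — applied couple M₀=7 kN·m at a=4 m (b=L-a=2):
  θ_3 = (R_Ax²/2 - M_Ax)/EI  [x≤a] with R_A=14/9, M_A=7/3 = ((14/9)·(3/2)²/2 - (7/3)·(3/2))/10000 = -7/40000 rad
Superposition: θ = Σ θ_i = -62549/20000000 rad ≈ -0.003127 rad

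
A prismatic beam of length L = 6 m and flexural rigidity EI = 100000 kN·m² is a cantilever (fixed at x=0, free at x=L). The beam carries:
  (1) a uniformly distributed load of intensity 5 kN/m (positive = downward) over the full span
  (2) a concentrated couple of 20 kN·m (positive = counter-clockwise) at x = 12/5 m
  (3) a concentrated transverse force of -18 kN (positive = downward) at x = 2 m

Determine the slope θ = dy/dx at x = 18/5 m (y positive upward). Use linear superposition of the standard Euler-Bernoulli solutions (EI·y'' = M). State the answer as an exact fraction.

θ(18/5) = -66/78125 rad

Load 1 — uniform load w=5 kN/m over full span:
  θ_1 = -wx(x²-3Lx+3L²)/(6EI) = -5·(18/5)·((18/5)²-3·6·(18/5)+3·6²)/(6·100000) = -1053/625000 rad
Load 2 — applied couple M₀=20 kN·m at a=12/5 m (b=L-a=18/5):
  θ_2 = M₀a/EI  [x>a] = 20·(12/5)/100000 = 3/6250 rad
Load 3 — point force P=-18 kN at a=2 m (b=L-a=4):
  θ_3 = -Pa²/(2EI)  [x>a] = -(-18)·2²/(2·100000) = 9/25000 rad
Superposition: θ = Σ θ_i = -66/78125 rad ≈ -0.000845 rad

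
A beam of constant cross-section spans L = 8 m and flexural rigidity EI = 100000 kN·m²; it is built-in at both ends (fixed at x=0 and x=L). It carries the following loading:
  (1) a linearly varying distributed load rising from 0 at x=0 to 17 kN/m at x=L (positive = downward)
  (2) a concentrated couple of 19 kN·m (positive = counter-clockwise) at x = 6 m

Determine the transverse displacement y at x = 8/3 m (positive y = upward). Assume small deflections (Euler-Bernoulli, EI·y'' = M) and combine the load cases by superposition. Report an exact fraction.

y(8/3) = -144941/182250000 m

Load 1 — triangular load w₀=17 kN/m (0→w₀ over full span):
  y_1 = -w₀x²(L-x)²(x+2L)/(120LEI) = -17·(8/3)²·(8-(8/3))²·((8/3)+2·8)/(120·8·100000) = -7616/11390625 m
Load 2 — applied couple M₀=19 kN·m at a=6 m (b=L-a=2):
  y_2 = (R_Ax³/6 - M_Ax²/2)/EI  [x≤a] with R_A=171/64, M_A=95/16 = ((171/64)·(8/3)³/6 - (95/16)·(8/3)²/2)/100000 = -19/150000 m
Superposition: y = Σ y_i = -144941/182250000 m ≈ -0.000795 m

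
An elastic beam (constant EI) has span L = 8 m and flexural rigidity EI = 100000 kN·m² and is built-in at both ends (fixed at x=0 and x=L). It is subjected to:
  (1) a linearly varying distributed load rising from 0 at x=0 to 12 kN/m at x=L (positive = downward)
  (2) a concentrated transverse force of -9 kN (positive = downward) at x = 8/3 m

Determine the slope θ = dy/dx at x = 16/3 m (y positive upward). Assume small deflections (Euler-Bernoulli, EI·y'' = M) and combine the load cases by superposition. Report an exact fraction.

θ(16/3) = 149/1265625 rad

Load 1 — triangular load w₀=12 kN/m (0→w₀ over full span):
  θ_1 = -w₀(2x(L-x)(L-2x)(x+2L)+x²(L-x)²)/(120LEI) = -12·(2·(16/3)·(8-(16/3))·(8-2·(16/3))·((16/3)+2·8)+(16/3)²·(8-(16/3))²)/(120·8·100000) = 224/1265625 rad
Load 2 — point force P=-9 kN at a=8/3 m (b=L-a=16/3):
  θ_2 = Pa²(L-x)(2bL-(3b+a)(L-x))/(2L³EI)  [x>a] = (-9)·(8/3)²·(8-(16/3))·(2·(16/3)·8-(3·(16/3)+(8/3))·(8-(16/3)))/(2·8³·100000) = -1/16875 rad
Superposition: θ = Σ θ_i = 149/1265625 rad ≈ 0.000118 rad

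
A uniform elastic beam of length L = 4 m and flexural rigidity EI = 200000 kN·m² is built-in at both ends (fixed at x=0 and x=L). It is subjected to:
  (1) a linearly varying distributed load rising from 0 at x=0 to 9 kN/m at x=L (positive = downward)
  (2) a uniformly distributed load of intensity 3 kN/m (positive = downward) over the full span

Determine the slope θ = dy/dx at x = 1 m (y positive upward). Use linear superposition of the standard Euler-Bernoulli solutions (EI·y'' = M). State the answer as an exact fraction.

Load 1 — triangular load w₀=9 kN/m (0→w₀ over full span):
  θ_1 = -w₀(2x(L-x)(L-2x)(x+2L)+x²(L-x)²)/(120LEI) = -9·(2·1·(4-1)·(4-2·1)·(1+2·4)+1²·(4-1)²)/(120·4·200000) = -351/32000000 rad
Load 2 — uniform load w=3 kN/m over full span:
  θ_2 = -wx(L-x)(L-2x)/(12EI) = -3·1·(4-1)·(4-2·1)/(12·200000) = -3/400000 rad
Superposition: θ = Σ θ_i = -591/32000000 rad ≈ -0.000018 rad

θ(1) = -591/32000000 rad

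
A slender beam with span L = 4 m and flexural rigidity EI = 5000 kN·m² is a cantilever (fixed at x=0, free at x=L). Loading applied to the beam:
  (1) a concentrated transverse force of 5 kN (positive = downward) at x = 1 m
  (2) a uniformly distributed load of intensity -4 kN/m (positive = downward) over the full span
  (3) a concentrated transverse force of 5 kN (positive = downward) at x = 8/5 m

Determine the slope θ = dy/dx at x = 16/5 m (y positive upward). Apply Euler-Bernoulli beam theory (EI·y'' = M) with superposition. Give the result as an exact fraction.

θ(16/5) = 25069/3750000 rad

Load 1 — point force P=5 kN at a=1 m (b=L-a=3):
  θ_1 = -Pa²/(2EI)  [x>a] = -5·1²/(2·5000) = -1/2000 rad
Load 2 — uniform load w=-4 kN/m over full span:
  θ_2 = -wx(x²-3Lx+3L²)/(6EI) = -(-4)·(16/5)·((16/5)²-3·4·(16/5)+3·4²)/(6·5000) = 1984/234375 rad
Load 3 — point force P=5 kN at a=8/5 m (b=L-a=12/5):
  θ_3 = -Pa²/(2EI)  [x>a] = -5·(8/5)²/(2·5000) = -4/3125 rad
Superposition: θ = Σ θ_i = 25069/3750000 rad ≈ 0.006685 rad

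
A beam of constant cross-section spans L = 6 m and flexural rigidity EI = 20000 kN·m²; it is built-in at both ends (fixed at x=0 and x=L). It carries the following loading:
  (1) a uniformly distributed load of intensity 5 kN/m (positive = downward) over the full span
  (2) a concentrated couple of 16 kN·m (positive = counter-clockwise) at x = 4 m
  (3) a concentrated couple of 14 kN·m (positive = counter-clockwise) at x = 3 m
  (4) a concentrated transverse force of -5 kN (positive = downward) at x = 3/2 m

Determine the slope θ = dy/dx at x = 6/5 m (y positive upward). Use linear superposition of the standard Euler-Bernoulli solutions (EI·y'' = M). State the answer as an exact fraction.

Load 1 — uniform load w=5 kN/m over full span:
  θ_1 = -wx(L-x)(L-2x)/(12EI) = -5·(6/5)·(6-(6/5))·(6-2·(6/5))/(12·20000) = -27/62500 rad
Load 2 — applied couple M₀=16 kN·m at a=4 m (b=L-a=2):
  θ_2 = (R_Ax²/2 - M_Ax)/EI  [x≤a] with R_A=32/9, M_A=16/3 = ((32/9)·(6/5)²/2 - (16/3)·(6/5))/20000 = -3/15625 rad
Load 3 — applied couple M₀=14 kN·m at a=3 m (b=L-a=3):
  θ_3 = (R_Ax²/2 - M_Ax)/EI  [x≤a] with R_A=7/2, M_A=7/2 = ((7/2)·(6/5)²/2 - (7/2)·(6/5))/20000 = -21/250000 rad
Load 4 — point force P=-5 kN at a=3/2 m (b=L-a=9/2):
  θ_4 = -Pb²x(2aL-(3a+b)x)/(2L³EI)  [x≤a] = -(-5)·(9/2)²·(6/5)·(2·(3/2)·6-(3·(3/2)+(9/2))·(6/5))/(2·6³·20000) = 81/800000 rad
Superposition: θ = Σ θ_i = -2427/4000000 rad ≈ -0.000607 rad

θ(6/5) = -2427/4000000 rad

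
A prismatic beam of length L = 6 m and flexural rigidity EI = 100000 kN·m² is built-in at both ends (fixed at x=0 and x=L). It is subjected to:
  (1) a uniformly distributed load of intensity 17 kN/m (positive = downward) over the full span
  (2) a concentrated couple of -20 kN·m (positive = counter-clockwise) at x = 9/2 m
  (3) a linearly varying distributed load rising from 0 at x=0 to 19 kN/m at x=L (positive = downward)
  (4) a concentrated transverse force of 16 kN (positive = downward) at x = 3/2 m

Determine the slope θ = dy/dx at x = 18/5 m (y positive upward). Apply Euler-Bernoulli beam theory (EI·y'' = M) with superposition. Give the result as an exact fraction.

Load 1 — uniform load w=17 kN/m over full span:
  θ_1 = -wx(L-x)(L-2x)/(12EI) = -17·(18/5)·(6-(18/5))·(6-2·(18/5))/(12·100000) = 459/3125000 rad
Load 2 — applied couple M₀=-20 kN·m at a=9/2 m (b=L-a=3/2):
  θ_2 = (R_Ax²/2 - M_Ax)/EI  [x≤a] with R_A=-15/4, M_A=-25/4 = ((-15/4)·(18/5)²/2 - (-25/4)·(18/5))/100000 = -9/500000 rad
Load 3 — triangular load w₀=19 kN/m (0→w₀ over full span):
  θ_3 = -w₀(2x(L-x)(L-2x)(x+2L)+x²(L-x)²)/(120LEI) = -19·(2·(18/5)·(6-(18/5))·(6-2·(18/5))·((18/5)+2·6)+(18/5)²·(6-(18/5))²)/(120·6·100000) = 513/7812500 rad
Load 4 — point force P=16 kN at a=3/2 m (b=L-a=9/2):
  θ_4 = Pa²(L-x)(2bL-(3b+a)(L-x))/(2L³EI)  [x>a] = 16·(3/2)²·(6-(18/5))·(2·(9/2)·6-(3·(9/2)+(3/2))·(6-(18/5)))/(2·6³·100000) = 9/250000 rad
Superposition: θ = Σ θ_i = 14409/62500000 rad ≈ 0.000231 rad

θ(18/5) = 14409/62500000 rad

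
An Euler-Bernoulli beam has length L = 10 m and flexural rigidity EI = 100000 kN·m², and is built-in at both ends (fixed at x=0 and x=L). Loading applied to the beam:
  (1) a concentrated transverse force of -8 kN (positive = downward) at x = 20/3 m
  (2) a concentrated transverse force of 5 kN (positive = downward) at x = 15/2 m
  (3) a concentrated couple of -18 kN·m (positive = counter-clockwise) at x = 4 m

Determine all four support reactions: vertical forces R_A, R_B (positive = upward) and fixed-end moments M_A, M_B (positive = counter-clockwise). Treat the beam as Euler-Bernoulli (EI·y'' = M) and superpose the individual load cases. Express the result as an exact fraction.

R_A = -419561/108000 kN, M_A = -124031/21600 kN·m, R_B = 95561/108000 kN, M_B = -20291/21600 kN·m

Load 1 — point force P=-8 kN at a=20/3 m (b=L-a=10/3):
  R_A = Pb²(3a+b)/L³ = (-8)·(10/3)²·(3·(20/3)+(10/3))/10³ = -56/27 kN
  M_A = Pab²/L² = (-8)·(20/3)·(10/3)²/10² = -160/27 kN·m
  R_B = Pa²(a+3b)/L³ = (-8)·(20/3)²·((20/3)+3·(10/3))/10³ = -160/27 kN
  M_B = -Pa²b/L² = -(-8)·(20/3)²·(10/3)/10² = 320/27 kN·m
Load 2 — point force P=5 kN at a=15/2 m (b=L-a=5/2):
  R_A = Pb²(3a+b)/L³ = 5·(5/2)²·(3·(15/2)+(5/2))/10³ = 25/32 kN
  M_A = Pab²/L² = 5·(15/2)·(5/2)²/10² = 75/32 kN·m
  R_B = Pa²(a+3b)/L³ = 5·(15/2)²·((15/2)+3·(5/2))/10³ = 135/32 kN
  M_B = -Pa²b/L² = -5·(15/2)²·(5/2)/10² = -225/32 kN·m
Load 3 — applied couple M₀=-18 kN·m at a=4 m (b=L-a=6):
  R_A = 6M₀ab/L³ = 6·(-18)·4·6/10³ = -324/125 kN
  M_A = M₀b(2a-b)/L² = (-18)·6·(2·4-6)/10² = -54/25 kN·m
  R_B = -6M₀ab/L³ = -6·(-18)·4·6/10³ = 324/125 kN
  M_B = M₀a(2b-a)/L² = (-18)·4·(2·6-4)/10² = -144/25 kN·m
Superposition: R_A = -419561/108000 kN, M_A = -124031/21600 kN·m, R_B = 95561/108000 kN, M_B = -20291/21600 kN·m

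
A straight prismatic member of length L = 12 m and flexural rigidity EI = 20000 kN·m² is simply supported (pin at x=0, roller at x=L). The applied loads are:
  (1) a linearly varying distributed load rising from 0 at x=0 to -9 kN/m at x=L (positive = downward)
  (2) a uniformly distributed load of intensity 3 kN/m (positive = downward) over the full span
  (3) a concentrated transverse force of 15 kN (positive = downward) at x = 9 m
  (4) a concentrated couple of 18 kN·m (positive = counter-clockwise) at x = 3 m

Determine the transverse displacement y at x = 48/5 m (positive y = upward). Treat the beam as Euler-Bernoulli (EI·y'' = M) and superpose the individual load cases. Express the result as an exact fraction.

Load 1 — triangular load w₀=-9 kN/m (0→w₀ over full span):
  y_1 = -w₀x(7L⁴-10L²x²+3x⁴)/(360LEI) = -(-9)·(48/5)·(7·12⁴-10·12²·(48/5)²+3·(48/5)⁴)/(360·12·20000) = 370332/9765625 m
Load 2 — uniform load w=3 kN/m over full span:
  y_2 = -wx(L³-2Lx²+x³)/(24EI) = -3·(48/5)·(12³-2·12·(48/5)²+(48/5)³)/(24·20000) = -9396/390625 m
Load 3 — point force P=15 kN at a=9 m (b=L-a=3):
  y_3 = -Pa(L-x)(2Lx-a²-x²)/(6LEI)  [x>a] = -15·9·(12-(48/5))·(2·12·(48/5)-9²-(48/5)²)/(6·12·20000) = -12879/1000000 m
Load 4 — applied couple M₀=18 kN·m at a=3 m (b=L-a=9):
  y_4 = (M₀x³/(6L)-M₀(x-a)²/2+C₁x)/EI  [x>a] with C₁=M₀(3b²-L²)/(6L)=99/4 = (18·(48/5)³/(6·12)-18·((48/5)-3)²/2+(99/4)·(48/5))/20000 = 8343/2500000 m
Superposition: y = Σ y_i = 2704023/625000000 m ≈ 0.004326 m

y(48/5) = 2704023/625000000 m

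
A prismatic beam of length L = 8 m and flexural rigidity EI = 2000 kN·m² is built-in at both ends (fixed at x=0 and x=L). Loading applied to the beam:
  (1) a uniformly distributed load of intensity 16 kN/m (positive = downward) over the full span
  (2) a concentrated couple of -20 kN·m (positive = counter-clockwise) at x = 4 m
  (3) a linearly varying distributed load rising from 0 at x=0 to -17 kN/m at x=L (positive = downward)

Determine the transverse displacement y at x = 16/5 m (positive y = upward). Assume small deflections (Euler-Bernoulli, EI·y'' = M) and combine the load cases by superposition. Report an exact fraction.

Load 1 — uniform load w=16 kN/m over full span:
  y_1 = -wx²(L-x)²/(24EI) = -16·(16/5)²·(8-(16/5))²/(24·2000) = -6144/78125 m
Load 2 — applied couple M₀=-20 kN·m at a=4 m (b=L-a=4):
  y_2 = (R_Ax³/6 - M_Ax²/2)/EI  [x≤a] with R_A=-15/4, M_A=-5 = ((-15/4)·(16/5)³/6 - (-5)·(16/5)²/2)/2000 = 8/3125 m
Load 3 — triangular load w₀=-17 kN/m (0→w₀ over full span):
  y_3 = -w₀x²(L-x)²(x+2L)/(120LEI) = -(-17)·(16/5)²·(8-(16/5))²·((16/5)+2·8)/(120·8·2000) = 78336/1953125 m
Superposition: y = Σ y_i = -70264/1953125 m ≈ -0.035975 m

y(16/5) = -70264/1953125 m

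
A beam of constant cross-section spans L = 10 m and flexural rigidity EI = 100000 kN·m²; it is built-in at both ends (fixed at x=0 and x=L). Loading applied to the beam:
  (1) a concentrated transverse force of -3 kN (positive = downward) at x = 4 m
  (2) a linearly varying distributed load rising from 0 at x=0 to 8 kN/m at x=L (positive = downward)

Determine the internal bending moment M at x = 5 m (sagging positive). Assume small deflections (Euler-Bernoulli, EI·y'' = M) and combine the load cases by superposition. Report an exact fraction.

Load 1 — point force P=-3 kN at a=4 m (b=L-a=6):
  M_1 = Pa²(a+3b)(L-x)/L³ - Pa²b/L²  [x>a] = (-3)·4²·(4+3·6)·(10-5)/10³ - (-3)·4²·6/10² = -12/5 kN·m
Load 2 — triangular load w₀=8 kN/m (0→w₀ over full span):
  M_2 = 3w₀Lx/20 - w₀L²/30 - w₀x³/(6L) = 3·8·10·5/20 - 8·10²/30 - 8·5³/(6·10) = 50/3 kN·m
Superposition: M = Σ M_i = 214/15 kN·m ≈ 14.266667 kN·m

M(5) = 214/15 kN·m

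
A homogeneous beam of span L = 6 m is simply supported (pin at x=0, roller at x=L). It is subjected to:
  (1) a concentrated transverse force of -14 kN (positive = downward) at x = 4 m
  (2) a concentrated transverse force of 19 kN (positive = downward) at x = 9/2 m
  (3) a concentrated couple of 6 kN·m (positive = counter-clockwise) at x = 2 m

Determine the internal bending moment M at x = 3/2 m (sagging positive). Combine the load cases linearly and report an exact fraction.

M(3/2) = 13/8 kN·m

Load 1 — point force P=-14 kN at a=4 m (b=L-a=2):
  M_1 = Pbx/L  [x≤a] = (-14)·2·(3/2)/6 = -7 kN·m
Load 2 — point force P=19 kN at a=9/2 m (b=L-a=3/2):
  M_2 = Pbx/L  [x≤a] = 19·(3/2)·(3/2)/6 = 57/8 kN·m
Load 3 — applied couple M₀=6 kN·m at a=2 m (b=L-a=4):
  M_3 = M₀x/L  [x≤a] = 6·(3/2)/6 = 3/2 kN·m
Superposition: M = Σ M_i = 13/8 kN·m ≈ 1.625000 kN·m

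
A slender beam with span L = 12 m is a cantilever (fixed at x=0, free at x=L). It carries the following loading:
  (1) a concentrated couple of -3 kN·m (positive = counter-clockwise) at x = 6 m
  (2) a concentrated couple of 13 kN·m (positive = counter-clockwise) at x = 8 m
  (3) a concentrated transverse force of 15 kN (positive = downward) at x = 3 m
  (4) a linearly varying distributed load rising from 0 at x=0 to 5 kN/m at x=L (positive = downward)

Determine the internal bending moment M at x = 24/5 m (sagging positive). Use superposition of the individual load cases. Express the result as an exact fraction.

M(24/5) = -2342/25 kN·m

Load 1 — applied couple M₀=-3 kN·m at a=6 m (b=L-a=6):
  M_1 = M₀  [x≤a] = (-3) = -3 kN·m
Load 2 — applied couple M₀=13 kN·m at a=8 m (b=L-a=4):
  M_2 = M₀  [x≤a] = 13 = 13 kN·m
Load 3 — point force P=15 kN at a=3 m (b=L-a=9):
  M_3 = 0  [x>a] = 0 kN·m
Load 4 — triangular load w₀=5 kN/m (0→w₀ over full span):
  M_4 = w₀Lx/2 - w₀L²/3 - w₀x³/(6L) = 5·12·(24/5)/2 - 5·12²/3 - 5·(24/5)³/(6·12) = -2592/25 kN·m
Superposition: M = Σ M_i = -2342/25 kN·m ≈ -93.680000 kN·m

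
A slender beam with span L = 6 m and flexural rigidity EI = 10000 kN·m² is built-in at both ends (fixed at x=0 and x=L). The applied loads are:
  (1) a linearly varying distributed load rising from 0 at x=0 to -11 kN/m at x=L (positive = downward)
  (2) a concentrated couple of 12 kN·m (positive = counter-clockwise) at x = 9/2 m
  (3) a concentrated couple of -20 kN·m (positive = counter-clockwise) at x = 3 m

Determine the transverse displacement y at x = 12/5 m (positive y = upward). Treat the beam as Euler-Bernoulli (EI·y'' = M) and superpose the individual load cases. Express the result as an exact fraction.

y(12/5) = 106929/78125000 m

Load 1 — triangular load w₀=-11 kN/m (0→w₀ over full span):
  y_1 = -w₀x²(L-x)²(x+2L)/(120LEI) = -(-11)·(12/5)²·(6-(12/5))²·((12/5)+2·6)/(120·6·10000) = 16038/9765625 m
Load 2 — applied couple M₀=12 kN·m at a=9/2 m (b=L-a=3/2):
  y_2 = (R_Ax³/6 - M_Ax²/2)/EI  [x≤a] with R_A=9/4, M_A=15/4 = ((9/4)·(12/5)³/6 - (15/4)·(12/5)²/2)/10000 = -351/625000 m
Load 3 — applied couple M₀=-20 kN·m at a=3 m (b=L-a=3):
  y_3 = (R_Ax³/6 - M_Ax²/2)/EI  [x≤a] with R_A=-5, M_A=-5 = ((-5)·(12/5)³/6 - (-5)·(12/5)²/2)/10000 = 9/31250 m
Superposition: y = Σ y_i = 106929/78125000 m ≈ 0.001369 m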